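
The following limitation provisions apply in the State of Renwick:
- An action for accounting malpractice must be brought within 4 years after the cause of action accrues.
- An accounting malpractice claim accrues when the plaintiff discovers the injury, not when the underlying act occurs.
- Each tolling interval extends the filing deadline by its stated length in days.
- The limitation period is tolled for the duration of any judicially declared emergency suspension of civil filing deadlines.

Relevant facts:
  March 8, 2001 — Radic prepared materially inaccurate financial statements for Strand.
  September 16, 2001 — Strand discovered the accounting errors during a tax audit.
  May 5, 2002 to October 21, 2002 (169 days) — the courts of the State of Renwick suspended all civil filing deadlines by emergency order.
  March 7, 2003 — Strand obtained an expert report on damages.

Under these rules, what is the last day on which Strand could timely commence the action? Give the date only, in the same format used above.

March 4, 2006

Accrual is tied to discovery, so the period began on September 16, 2001 rather than on March 8, 2001 when the act occurred.
Adding the 4 years base period to September 16, 2001 gives a deadline of September 16, 2005, before any tolling.
The emergency suspension of filing deadlines from May 5, 2002 to October 21, 2002 tolled the period for 169 days, extending the deadline to March 4, 2006.
Nothing else in the chronology tolls or restarts the period.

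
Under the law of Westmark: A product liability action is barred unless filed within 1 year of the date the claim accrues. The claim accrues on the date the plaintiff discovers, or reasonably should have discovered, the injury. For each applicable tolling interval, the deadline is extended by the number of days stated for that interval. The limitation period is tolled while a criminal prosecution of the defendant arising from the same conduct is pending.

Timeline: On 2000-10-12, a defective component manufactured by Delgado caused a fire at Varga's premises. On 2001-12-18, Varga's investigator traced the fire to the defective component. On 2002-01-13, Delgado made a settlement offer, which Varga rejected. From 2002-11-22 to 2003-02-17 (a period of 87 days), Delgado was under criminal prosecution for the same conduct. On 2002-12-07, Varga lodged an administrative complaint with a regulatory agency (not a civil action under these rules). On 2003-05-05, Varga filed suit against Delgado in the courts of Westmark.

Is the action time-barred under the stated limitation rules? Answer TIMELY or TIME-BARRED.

TIME-BARRED

Accrual is tied to discovery, so the period began on 2001-12-18 rather than on 2000-10-12 when the act occurred.
The untolled deadline — 1 year after 2001-12-18 — is 2002-12-18.
Because the pending criminal prosecution ran from 2002-11-22 to 2003-02-17, the deadline is extended by 87 days to 2003-03-15.
Nothing else in the chronology tolls or restarts the period.
Varga filed on 2003-05-05, after the 2003-03-15 deadline, so the action is time-barred.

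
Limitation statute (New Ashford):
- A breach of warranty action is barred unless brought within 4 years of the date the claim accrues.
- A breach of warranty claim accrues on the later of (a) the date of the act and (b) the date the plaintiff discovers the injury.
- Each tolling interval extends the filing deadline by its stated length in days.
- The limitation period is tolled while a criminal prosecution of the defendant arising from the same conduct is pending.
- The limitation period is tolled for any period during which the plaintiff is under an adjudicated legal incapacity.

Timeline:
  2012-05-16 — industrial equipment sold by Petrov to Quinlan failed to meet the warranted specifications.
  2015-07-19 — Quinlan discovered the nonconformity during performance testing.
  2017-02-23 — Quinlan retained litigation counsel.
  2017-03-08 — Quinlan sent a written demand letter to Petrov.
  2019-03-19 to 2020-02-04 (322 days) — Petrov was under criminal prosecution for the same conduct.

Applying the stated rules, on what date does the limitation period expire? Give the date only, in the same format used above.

2020-06-05

The claim accrued on 2015-07-19 — the later of the 2012-05-16 act and the 2015-07-19 discovery.
Adding the 4 years base period to 2015-07-19 gives a deadline of 2019-07-19, before any tolling.
The period was tolled for 322 days by the pending criminal prosecution (2019-03-19 to 2020-02-04), pushing the deadline to 2020-06-05.
None of the other events listed affects the running of the period under the stated rules.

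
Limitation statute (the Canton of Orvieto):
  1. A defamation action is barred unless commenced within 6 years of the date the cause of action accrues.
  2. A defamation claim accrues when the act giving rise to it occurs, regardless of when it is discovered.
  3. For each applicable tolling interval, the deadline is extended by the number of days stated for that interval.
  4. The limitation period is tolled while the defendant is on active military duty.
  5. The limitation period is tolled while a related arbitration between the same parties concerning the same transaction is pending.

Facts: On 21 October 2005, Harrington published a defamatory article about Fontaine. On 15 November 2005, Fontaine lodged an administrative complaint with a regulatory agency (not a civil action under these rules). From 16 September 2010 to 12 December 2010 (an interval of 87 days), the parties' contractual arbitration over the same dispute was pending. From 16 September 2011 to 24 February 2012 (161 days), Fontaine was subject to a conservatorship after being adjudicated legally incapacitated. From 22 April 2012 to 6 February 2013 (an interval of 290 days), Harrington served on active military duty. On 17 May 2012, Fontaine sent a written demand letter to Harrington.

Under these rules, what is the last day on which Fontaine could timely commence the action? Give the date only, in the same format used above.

The claim accrued on 21 October 2005, when the wrongful act occurred.
Adding the 6 years base period to 21 October 2005 gives a deadline of 21 October 2011, before any tolling.
The period was tolled for 87 days by the pending related arbitration (16 September 2010 to 12 December 2010), pushing the deadline to 16 January 2012.
By the time the defendant's active military service began on 22 April 2012, the limitation period had already expired on 16 January 2012; that interval cannot revive it.
No stated provision tolls the period for the plaintiff's incapacity, so the interval from 16 September 2011 to 24 February 2012 has no effect on the deadline.
The other events in the timeline have no effect on the limitation period under the stated rules.

16 January 2012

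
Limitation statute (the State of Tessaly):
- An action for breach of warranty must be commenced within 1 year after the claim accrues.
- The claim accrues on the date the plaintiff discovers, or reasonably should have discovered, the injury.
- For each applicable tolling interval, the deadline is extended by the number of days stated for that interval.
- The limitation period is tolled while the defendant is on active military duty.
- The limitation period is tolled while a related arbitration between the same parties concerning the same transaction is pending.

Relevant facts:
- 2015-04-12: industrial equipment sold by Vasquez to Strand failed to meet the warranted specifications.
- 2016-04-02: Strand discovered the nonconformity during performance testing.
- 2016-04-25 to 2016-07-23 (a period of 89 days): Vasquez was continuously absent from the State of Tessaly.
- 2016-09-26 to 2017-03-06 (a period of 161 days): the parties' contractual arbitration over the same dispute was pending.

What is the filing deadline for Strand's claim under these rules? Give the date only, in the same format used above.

Under the discovery rule, the claim accrued on 2016-04-02, when Strand discovered the injury — not on the 2015-04-12 date of the underlying act.
The untolled deadline — 1 year after 2016-04-02 — is 2017-04-02.
Because the pending related arbitration ran from 2016-09-26 to 2017-03-06, the deadline is extended by 161 days to 2017-09-10.
No stated provision tolls the period for the defendant's absence, so the interval from 2016-04-25 to 2016-07-23 has no effect on the deadline.

2017-09-10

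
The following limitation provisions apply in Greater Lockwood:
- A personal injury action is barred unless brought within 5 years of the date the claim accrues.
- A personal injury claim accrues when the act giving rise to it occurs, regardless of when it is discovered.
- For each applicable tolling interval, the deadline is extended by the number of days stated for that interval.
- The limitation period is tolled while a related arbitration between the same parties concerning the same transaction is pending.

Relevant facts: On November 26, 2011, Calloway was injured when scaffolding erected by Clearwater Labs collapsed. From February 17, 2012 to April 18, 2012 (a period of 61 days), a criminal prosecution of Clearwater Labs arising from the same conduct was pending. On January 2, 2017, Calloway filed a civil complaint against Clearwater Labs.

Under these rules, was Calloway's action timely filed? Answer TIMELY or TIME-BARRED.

TIME-BARRED

The claim accrued on November 26, 2011, the date of the act.
The untolled deadline — 5 years after November 26, 2011 — is November 26, 2016.
No stated provision tolls the period for a criminal prosecution, so the interval from February 17, 2012 to April 18, 2012 has no effect on the deadline.
The January 2, 2017 filing falls after the November 26, 2016 deadline; the claim is time-barred.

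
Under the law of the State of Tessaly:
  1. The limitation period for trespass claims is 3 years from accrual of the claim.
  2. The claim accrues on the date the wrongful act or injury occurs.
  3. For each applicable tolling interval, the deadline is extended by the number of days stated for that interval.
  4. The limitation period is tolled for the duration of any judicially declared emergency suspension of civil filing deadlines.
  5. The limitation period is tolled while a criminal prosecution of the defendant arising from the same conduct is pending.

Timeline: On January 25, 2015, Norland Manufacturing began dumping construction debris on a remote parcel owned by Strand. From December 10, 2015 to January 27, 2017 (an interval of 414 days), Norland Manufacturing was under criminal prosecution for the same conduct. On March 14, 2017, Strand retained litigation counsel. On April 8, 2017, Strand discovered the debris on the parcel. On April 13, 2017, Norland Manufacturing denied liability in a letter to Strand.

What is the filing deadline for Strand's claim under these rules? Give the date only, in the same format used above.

March 15, 2019

The claim accrued on January 25, 2015, when the wrongful act occurred; under the stated occurrence rule the April 8, 2017 discovery does not delay accrual.
The untolled deadline — 3 years after January 25, 2015 — is January 25, 2018.
The pending criminal prosecution from December 10, 2015 to January 27, 2017 tolled the period for 414 days, extending the deadline to March 15, 2019.
None of the other events listed affects the running of the period under the stated rules.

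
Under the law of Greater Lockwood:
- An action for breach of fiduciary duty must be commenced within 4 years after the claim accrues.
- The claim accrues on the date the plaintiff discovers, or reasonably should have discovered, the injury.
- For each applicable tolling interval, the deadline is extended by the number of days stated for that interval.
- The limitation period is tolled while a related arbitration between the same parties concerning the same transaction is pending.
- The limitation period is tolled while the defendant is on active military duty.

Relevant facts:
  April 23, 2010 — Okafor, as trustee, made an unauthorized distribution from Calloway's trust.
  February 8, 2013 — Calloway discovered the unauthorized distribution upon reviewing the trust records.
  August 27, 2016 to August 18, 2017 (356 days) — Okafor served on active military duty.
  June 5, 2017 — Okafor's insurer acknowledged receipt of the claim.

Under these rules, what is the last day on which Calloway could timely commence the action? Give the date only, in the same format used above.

January 30, 2018

Accrual is tied to discovery, so the period began on February 8, 2013 rather than on April 23, 2010 when the act occurred.
The untolled deadline — 4 years after February 8, 2013 — is February 8, 2017.
The period was tolled for 356 days by the defendant's active military service (August 27, 2016 to August 18, 2017), pushing the deadline to January 30, 2018.
None of the other events listed affects the running of the period under the stated rules.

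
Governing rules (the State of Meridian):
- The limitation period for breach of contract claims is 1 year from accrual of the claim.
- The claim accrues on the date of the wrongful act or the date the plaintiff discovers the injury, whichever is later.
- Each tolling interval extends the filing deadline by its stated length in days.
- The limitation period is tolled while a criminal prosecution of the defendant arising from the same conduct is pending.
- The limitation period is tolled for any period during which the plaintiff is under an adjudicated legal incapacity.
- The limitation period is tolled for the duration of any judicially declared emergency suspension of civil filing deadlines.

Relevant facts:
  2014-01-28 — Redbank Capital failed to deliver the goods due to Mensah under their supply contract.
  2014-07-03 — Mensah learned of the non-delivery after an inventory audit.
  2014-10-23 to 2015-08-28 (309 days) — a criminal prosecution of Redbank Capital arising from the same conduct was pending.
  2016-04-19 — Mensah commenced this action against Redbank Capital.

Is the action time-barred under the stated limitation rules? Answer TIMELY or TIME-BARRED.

Because discovery on 2014-07-03 post-dates the 2014-01-28 act, accrual under the later-of rule falls on 2014-07-03.
The untolled deadline — 1 year after 2014-07-03 — is 2015-07-03.
The pending criminal prosecution from 2014-10-23 to 2015-08-28 tolled the period for 309 days, extending the deadline to 2016-05-07.
Filing on 2016-04-19 beat the 2016-05-07 deadline — the action is timely.

TIMELY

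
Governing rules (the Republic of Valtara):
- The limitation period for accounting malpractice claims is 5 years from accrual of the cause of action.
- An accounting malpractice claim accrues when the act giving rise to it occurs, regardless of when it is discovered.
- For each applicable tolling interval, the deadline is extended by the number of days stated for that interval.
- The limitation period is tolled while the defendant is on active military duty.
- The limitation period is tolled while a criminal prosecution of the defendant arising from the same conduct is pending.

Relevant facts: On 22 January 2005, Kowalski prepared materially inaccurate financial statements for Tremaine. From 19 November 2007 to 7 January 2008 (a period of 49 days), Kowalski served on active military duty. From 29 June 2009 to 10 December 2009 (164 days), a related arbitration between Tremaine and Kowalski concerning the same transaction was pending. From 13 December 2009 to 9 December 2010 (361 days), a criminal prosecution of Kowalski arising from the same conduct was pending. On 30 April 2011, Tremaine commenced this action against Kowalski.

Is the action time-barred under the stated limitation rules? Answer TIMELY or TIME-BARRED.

The cause of action accrued on 22 January 2005, the date of the act.
The untolled deadline — 5 years after 22 January 2005 — is 22 January 2010.
The period was tolled for 49 days by the defendant's active military service (19 November 2007 to 7 January 2008), pushing the deadline to 12 March 2010.
Because the pending criminal prosecution ran from 13 December 2009 to 9 December 2010, the deadline is extended by 361 days to 8 March 2011.
Although a pending arbitration ran from 29 June 2009 to 10 December 2009, the stated rules do not make that a tolling event, so it is disregarded.
The 30 April 2011 filing falls after the 8 March 2011 deadline; the claim is time-barred.

TIME-BARRED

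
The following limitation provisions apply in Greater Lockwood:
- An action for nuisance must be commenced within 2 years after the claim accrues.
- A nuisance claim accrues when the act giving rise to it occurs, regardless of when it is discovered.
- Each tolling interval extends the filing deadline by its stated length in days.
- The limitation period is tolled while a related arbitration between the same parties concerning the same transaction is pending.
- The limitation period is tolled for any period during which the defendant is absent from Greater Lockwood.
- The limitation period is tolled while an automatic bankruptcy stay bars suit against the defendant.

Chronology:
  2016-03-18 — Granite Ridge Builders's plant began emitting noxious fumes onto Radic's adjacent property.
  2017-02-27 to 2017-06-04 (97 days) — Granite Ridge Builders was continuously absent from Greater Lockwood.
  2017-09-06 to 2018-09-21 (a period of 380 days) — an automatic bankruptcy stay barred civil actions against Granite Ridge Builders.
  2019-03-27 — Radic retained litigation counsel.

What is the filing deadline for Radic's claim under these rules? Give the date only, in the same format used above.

2019-07-08

The claim accrued on 2016-03-18, when the wrongful act occurred.
2 years from 2016-03-18 is 2018-03-18.
Because the defendant's absence from the jurisdiction ran from 2017-02-27 to 2017-06-04, the deadline is extended by 97 days to 2018-06-23.
The automatic bankruptcy stay from 2017-09-06 to 2018-09-21 tolled the period for 380 days, extending the deadline to 2019-07-08.
Nothing else in the chronology tolls or restarts the period.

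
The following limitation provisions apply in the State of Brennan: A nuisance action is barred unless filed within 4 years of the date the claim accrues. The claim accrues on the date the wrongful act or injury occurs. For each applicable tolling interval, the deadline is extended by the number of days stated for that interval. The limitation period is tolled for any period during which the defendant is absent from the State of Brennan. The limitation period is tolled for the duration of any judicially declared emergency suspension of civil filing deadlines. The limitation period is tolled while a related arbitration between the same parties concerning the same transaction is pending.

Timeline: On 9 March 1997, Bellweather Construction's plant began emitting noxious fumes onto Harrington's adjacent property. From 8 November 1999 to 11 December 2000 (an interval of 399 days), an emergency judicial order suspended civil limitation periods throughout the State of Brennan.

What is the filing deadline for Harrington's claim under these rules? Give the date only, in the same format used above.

12 April 2002

The claim accrued on 9 March 1997, when the wrongful act occurred.
Adding the 4 years base period to 9 March 1997 gives a deadline of 9 March 2001, before any tolling.
Because the emergency suspension of filing deadlines ran from 8 November 1999 to 11 December 2000, the deadline is extended by 399 days to 12 April 2002.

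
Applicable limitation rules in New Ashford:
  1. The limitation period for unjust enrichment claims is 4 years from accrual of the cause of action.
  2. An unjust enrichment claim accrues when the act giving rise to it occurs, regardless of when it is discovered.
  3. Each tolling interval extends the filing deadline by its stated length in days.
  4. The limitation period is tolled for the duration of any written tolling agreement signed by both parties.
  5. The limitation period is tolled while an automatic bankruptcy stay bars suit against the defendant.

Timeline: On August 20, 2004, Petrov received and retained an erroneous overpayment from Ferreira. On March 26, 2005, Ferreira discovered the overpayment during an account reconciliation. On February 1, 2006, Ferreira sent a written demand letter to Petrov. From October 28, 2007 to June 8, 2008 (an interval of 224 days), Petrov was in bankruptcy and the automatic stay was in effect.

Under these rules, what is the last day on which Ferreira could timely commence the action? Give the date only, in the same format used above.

April 1, 2009

Accrual is governed by the date of the act, so the period began to run on August 20, 2004; the later discovery on March 26, 2005 is irrelevant under the stated rule.
4 years from August 20, 2004 is August 20, 2008.
The automatic bankruptcy stay from October 28, 2007 to June 8, 2008 tolled the period for 224 days, extending the deadline to April 1, 2009.
The other events in the timeline have no effect on the limitation period under the stated rules.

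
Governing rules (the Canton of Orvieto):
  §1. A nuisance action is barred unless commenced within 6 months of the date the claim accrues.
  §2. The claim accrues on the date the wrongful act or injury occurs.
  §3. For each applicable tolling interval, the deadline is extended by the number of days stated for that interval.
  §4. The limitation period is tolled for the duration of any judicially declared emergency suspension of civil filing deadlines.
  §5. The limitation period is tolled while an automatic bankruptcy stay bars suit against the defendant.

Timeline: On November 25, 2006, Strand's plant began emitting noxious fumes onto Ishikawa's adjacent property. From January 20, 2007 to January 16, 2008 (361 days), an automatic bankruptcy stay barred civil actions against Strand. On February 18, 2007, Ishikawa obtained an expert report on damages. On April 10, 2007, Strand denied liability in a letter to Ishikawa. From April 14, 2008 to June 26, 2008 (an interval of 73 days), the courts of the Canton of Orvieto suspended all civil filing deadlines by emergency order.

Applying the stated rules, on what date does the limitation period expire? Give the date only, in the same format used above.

The limitation period began to run on November 25, 2006.
The untolled deadline — 6 months after November 25, 2006 — is May 25, 2007.
The period was tolled for 361 days by the automatic bankruptcy stay (January 20, 2007 to January 16, 2008), pushing the deadline to May 20, 2008.
The period was tolled for 73 days by the emergency suspension of filing deadlines (April 14, 2008 to June 26, 2008), pushing the deadline to August 1, 2008.
The other events in the timeline have no effect on the limitation period under the stated rules.

August 1, 2008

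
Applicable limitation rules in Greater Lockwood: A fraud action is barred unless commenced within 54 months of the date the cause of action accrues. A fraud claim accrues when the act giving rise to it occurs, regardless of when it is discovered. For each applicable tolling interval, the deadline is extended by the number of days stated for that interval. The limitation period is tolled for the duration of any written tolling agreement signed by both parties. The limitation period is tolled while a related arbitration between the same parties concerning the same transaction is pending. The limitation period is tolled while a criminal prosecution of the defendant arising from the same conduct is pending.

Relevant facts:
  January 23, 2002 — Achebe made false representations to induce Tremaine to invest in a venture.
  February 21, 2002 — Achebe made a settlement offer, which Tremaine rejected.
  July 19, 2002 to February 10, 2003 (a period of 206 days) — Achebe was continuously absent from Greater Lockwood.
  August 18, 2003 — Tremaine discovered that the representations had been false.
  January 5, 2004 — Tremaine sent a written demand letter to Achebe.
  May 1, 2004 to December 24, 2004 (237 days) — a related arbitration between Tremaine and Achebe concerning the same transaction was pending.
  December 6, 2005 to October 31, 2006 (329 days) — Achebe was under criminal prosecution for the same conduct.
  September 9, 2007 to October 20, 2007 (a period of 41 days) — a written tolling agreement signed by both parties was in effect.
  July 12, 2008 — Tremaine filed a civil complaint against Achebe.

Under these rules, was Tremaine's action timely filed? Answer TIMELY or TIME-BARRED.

Because the rule ties accrual to occurrence, the claim accrued on January 23, 2002, not on the August 18, 2003 discovery date.
Adding the 54 months base period to January 23, 2002 gives a deadline of July 23, 2006, before any tolling.
The pending related arbitration from May 1, 2004 to December 24, 2004 tolled the period for 237 days, extending the deadline to March 17, 2007.
The period was tolled for 329 days by the pending criminal prosecution (December 6, 2005 to October 31, 2006), pushing the deadline to February 9, 2008.
Because the written tolling agreement ran from September 9, 2007 to October 20, 2007, the deadline is extended by 41 days to March 21, 2008.
The defendant's absence from the jurisdiction from July 19, 2002 to February 10, 2003 does not toll the period, because no stated rule makes the defendant's absence a tolling event.
Nothing else in the chronology tolls or restarts the period.
Filing on July 12, 2008 missed the March 21, 2008 deadline — the action is time-barred.

TIME-BARRED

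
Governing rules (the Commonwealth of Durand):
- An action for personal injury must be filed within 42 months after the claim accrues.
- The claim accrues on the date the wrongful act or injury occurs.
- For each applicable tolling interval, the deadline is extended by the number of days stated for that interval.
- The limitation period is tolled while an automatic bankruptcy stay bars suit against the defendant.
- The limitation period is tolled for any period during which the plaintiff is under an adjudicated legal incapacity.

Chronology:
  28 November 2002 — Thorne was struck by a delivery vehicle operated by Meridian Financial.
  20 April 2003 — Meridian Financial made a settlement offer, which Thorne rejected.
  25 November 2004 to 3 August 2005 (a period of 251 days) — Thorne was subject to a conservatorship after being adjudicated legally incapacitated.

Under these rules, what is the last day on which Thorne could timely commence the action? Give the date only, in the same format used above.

The claim accrued on 28 November 2002, the date of the act.
The untolled deadline — 42 months after 28 November 2002 — is 28 May 2006.
The plaintiff's legal incapacity from 25 November 2004 to 3 August 2005 tolled the period for 251 days, extending the deadline to 3 February 2007.
Nothing else in the chronology tolls or restarts the period.

3 February 2007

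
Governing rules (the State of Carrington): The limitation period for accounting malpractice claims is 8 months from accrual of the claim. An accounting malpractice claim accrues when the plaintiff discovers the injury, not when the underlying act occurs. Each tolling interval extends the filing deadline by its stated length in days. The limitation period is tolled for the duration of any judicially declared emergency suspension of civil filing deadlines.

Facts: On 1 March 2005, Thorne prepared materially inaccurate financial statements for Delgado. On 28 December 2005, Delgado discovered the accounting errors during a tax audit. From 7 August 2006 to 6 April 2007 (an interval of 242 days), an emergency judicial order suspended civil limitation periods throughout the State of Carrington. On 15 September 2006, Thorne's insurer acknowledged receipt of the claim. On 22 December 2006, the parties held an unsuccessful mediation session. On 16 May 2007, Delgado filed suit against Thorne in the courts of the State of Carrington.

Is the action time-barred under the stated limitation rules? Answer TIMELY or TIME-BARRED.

TIME-BARRED

Under the discovery rule, the claim accrued on 28 December 2005, when Delgado discovered the injury — not on the 1 March 2005 date of the underlying act.
8 months from 28 December 2005 is 28 August 2006.
The period was tolled for 242 days by the emergency suspension of filing deadlines (7 August 2006 to 6 April 2007), pushing the deadline to 27 April 2007.
None of the other events listed affects the running of the period under the stated rules.
The 16 May 2007 filing falls after the 27 April 2007 deadline; the claim is time-barred.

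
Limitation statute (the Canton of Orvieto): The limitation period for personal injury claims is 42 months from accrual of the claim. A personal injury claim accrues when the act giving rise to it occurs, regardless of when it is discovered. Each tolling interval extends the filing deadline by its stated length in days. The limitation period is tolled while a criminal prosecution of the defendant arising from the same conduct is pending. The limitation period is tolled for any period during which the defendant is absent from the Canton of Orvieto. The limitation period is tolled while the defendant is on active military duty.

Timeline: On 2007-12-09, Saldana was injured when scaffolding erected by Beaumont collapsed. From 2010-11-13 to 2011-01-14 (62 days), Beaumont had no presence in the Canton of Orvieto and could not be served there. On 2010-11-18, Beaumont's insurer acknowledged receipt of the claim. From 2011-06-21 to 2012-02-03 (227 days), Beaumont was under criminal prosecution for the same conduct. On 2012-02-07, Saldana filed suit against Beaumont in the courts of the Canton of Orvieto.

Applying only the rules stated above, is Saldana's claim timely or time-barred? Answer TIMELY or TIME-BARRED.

The claim accrued on 2007-12-09, when the wrongful act occurred.
42 months from 2007-12-09 is 2011-06-09.
Because the defendant's absence from the jurisdiction ran from 2010-11-13 to 2011-01-14, the deadline is extended by 62 days to 2011-08-10.
Because the pending criminal prosecution ran from 2011-06-21 to 2012-02-03, the deadline is extended by 227 days to 2012-03-24.
None of the other events listed affects the running of the period under the stated rules.
Filing on 2012-02-07 beat the 2012-03-24 deadline — the action is timely.

TIMELY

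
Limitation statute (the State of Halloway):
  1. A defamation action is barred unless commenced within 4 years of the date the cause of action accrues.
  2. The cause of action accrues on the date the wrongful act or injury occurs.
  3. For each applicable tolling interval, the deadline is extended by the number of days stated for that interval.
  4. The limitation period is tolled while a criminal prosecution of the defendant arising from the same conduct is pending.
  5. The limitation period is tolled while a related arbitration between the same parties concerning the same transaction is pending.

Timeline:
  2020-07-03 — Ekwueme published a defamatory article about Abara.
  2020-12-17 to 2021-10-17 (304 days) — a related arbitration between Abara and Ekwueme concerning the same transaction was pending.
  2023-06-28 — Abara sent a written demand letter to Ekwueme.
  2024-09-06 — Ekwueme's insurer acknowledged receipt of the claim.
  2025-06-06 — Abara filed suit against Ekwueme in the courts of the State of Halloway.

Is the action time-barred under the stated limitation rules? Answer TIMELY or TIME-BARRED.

The claim accrued on 2020-07-03, when the wrongful act occurred.
4 years from 2020-07-03 is 2024-07-03.
The pending related arbitration from 2020-12-17 to 2021-10-17 tolled the period for 304 days, extending the deadline to 2025-05-03.
None of the other events listed affects the running of the period under the stated rules.
Abara filed on 2025-06-06, after the 2025-05-03 deadline, so the action is time-barred.

TIME-BARRED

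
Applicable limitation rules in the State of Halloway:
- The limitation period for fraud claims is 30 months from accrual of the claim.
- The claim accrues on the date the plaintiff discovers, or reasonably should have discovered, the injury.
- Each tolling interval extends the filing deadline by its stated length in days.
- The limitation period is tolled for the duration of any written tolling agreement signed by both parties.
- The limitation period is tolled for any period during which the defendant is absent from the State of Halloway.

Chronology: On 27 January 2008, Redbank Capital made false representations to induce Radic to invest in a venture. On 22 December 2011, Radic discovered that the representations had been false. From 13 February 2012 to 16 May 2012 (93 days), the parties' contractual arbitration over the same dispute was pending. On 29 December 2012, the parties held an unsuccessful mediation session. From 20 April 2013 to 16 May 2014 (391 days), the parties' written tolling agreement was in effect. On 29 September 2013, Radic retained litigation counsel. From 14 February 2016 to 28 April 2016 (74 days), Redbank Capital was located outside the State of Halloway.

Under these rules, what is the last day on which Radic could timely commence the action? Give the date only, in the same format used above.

Under the discovery rule, the claim accrued on 22 December 2011, when Radic discovered the injury — not on the 27 January 2008 date of the underlying act.
Adding the 30 months base period to 22 December 2011 gives a deadline of 22 June 2014, before any tolling.
Because the written tolling agreement ran from 20 April 2013 to 16 May 2014, the deadline is extended by 391 days to 18 July 2015.
The defendant's absence from the jurisdiction starting 14 February 2016 came too late — the period had run on 18 July 2015 — and so does not extend the deadline.
The pending related arbitration from 13 February 2012 to 16 May 2012 does not toll the period, because no stated rule makes a pending arbitration a tolling event.
The other events in the timeline have no effect on the limitation period under the stated rules.

18 July 2015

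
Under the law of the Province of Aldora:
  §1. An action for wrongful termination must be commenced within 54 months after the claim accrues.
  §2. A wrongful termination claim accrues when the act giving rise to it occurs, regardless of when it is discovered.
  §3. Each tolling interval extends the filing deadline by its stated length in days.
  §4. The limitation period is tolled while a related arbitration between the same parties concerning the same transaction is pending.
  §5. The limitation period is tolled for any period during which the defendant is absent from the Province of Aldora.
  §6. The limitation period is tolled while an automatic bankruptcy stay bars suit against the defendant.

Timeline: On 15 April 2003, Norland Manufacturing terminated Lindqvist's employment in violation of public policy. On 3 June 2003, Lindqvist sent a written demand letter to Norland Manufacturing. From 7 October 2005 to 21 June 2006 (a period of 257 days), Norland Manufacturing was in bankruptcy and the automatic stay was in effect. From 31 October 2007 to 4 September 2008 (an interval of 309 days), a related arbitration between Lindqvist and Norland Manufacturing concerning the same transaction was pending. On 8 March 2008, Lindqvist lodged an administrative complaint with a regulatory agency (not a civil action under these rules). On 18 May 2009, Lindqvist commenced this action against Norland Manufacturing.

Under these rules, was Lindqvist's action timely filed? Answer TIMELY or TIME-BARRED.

TIME-BARRED

The claim accrued on 15 April 2003, the date of the act.
Adding the 54 months base period to 15 April 2003 gives a deadline of 15 October 2007, before any tolling.
The automatic bankruptcy stay from 7 October 2005 to 21 June 2006 tolled the period for 257 days, extending the deadline to 28 June 2008.
The pending related arbitration from 31 October 2007 to 4 September 2008 tolled the period for 309 days, extending the deadline to 3 May 2009.
The other events in the timeline have no effect on the limitation period under the stated rules.
Lindqvist filed on 18 May 2009, after the 3 May 2009 deadline, so the action is time-barred.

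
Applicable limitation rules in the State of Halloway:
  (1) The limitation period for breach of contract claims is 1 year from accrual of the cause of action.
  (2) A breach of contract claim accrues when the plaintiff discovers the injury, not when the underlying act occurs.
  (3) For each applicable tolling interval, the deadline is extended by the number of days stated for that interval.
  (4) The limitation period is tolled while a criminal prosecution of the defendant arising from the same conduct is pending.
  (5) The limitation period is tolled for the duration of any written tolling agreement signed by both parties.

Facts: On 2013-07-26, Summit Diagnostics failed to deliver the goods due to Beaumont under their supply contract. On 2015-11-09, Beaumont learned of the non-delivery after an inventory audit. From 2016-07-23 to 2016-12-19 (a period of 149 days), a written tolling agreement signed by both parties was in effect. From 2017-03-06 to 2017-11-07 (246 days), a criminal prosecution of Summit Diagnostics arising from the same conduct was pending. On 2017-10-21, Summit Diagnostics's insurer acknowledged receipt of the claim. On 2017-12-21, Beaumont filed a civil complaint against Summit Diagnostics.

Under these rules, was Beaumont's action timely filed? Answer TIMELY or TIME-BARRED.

Accrual is tied to discovery, so the period began on 2015-11-09 rather than on 2013-07-26 when the act occurred.
The untolled deadline — 1 year after 2015-11-09 — is 2016-11-09.
The written tolling agreement from 2016-07-23 to 2016-12-19 tolled the period for 149 days, extending the deadline to 2017-04-07.
The pending criminal prosecution from 2017-03-06 to 2017-11-07 tolled the period for 246 days, extending the deadline to 2017-12-09.
Nothing else in the chronology tolls or restarts the period.
Beaumont filed on 2017-12-21, after the 2017-12-09 deadline, so the action is time-barred.

TIME-BARRED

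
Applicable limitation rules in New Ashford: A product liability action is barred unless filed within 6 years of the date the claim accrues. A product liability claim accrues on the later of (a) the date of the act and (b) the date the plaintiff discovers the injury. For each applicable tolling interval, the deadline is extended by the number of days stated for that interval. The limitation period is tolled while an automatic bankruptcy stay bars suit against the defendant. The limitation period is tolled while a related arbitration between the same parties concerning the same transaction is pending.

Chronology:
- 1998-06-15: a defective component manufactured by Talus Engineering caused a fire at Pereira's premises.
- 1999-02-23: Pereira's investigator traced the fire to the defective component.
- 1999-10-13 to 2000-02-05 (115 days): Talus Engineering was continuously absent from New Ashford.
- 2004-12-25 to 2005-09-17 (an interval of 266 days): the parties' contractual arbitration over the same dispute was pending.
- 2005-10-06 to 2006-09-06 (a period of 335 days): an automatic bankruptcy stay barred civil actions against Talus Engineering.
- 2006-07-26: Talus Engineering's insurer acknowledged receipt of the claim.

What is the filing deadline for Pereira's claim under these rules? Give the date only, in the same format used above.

2006-10-17

Taking the later of the act (1998-06-15) and discovery (1999-02-23), the claim accrued on 1999-02-23.
The untolled deadline — 6 years after 1999-02-23 — is 2005-02-23.
The pending related arbitration from 2004-12-25 to 2005-09-17 tolled the period for 266 days, extending the deadline to 2005-11-16.
The period was tolled for 335 days by the automatic bankruptcy stay (2005-10-06 to 2006-09-06), pushing the deadline to 2006-10-17.
Although the defendant's absence ran from 1999-10-13 to 2000-02-05, the stated rules do not make that a tolling event, so it is disregarded.
The other events in the timeline have no effect on the limitation period under the stated rules.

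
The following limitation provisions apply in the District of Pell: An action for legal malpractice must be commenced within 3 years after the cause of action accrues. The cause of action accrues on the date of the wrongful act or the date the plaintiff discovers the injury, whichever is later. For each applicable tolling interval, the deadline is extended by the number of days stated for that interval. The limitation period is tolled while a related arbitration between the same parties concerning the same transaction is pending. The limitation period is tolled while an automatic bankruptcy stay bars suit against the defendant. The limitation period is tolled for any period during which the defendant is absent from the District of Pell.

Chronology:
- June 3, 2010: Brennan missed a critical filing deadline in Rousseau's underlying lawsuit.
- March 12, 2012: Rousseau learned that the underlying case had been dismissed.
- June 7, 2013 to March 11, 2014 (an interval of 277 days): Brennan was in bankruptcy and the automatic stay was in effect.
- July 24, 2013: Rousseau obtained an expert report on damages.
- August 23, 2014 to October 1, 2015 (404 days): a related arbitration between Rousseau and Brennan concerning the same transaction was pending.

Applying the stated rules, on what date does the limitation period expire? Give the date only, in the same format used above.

January 21, 2017

Because discovery on March 12, 2012 post-dates the June 3, 2010 act, accrual under the later-of rule falls on March 12, 2012.
3 years from March 12, 2012 is March 12, 2015.
Because the automatic bankruptcy stay ran from June 7, 2013 to March 11, 2014, the deadline is extended by 277 days to December 14, 2015.
Because the pending related arbitration ran from August 23, 2014 to October 1, 2015, the deadline is extended by 404 days to January 21, 2017.
None of the other events listed affects the running of the period under the stated rules.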